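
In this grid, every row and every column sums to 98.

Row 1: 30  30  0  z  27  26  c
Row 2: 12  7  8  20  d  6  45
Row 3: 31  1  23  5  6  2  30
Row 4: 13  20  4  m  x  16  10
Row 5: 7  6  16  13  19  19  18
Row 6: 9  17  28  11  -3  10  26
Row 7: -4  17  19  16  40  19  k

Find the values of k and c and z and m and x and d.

Row 2 has 12 + 7 + 8 + 20 + 6 + 45 = 98; the blank must be 98 − 98 = 0.
Column 5 has 27 + 0 + 6 + 19 − 3 + 40 = 89; the blank must be 98 − 89 = 9.
Row 4 has 13 + 20 + 4 + 9 + 16 + 10 = 72; the blank must be 98 − 72 = 26.
Column 4 has 20 + 5 + 26 + 13 + 11 + 16 = 91; the blank must be 98 − 91 = 7.
Row 1 has 30 + 30 + 0 + 7 + 27 + 26 = 120; the blank must be 98 − 120 = -22.
Row 7 has -4 + 17 + 19 + 16 + 40 + 19 = 107; the blank must be 98 − 107 = -9.

k = -9, c = -22, z = 7, m = 26, x = 9, d = 0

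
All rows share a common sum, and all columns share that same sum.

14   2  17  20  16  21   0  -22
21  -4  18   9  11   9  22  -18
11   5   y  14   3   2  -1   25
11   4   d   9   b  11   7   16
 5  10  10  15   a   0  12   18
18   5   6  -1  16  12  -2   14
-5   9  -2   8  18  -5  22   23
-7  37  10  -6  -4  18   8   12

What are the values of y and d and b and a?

y = 9, d = 0, b = 10, a = -2

Rows 1 and 2 both sum to 68, so that's the common total.
The known cells in row 5 total 70, leaving 68 − 70 = -2 for the blank.
The known cells in column 5 total 58, leaving 68 − 58 = 10 for the blank.
The known cells in row 4 total 68, leaving 68 − 68 = 0 for the blank.
The known cells in row 3 total 59, leaving 68 − 59 = 9 for the blank.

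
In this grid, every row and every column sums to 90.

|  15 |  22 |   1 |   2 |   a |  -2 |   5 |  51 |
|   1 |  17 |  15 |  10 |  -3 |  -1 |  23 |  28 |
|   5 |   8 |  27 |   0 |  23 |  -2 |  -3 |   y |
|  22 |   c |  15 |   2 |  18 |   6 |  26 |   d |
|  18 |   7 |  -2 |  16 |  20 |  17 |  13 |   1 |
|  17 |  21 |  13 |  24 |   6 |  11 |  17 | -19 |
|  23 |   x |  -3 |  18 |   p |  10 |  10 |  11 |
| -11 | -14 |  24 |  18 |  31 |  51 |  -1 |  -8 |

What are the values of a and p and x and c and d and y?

a = -4, p = -1, x = 22, c = 7, d = -6, y = 32

Row 1 has 15 + 22 + 1 + 2 − 2 + 5 + 51 = 94; the blank must be 90 − 94 = -4.
Row 3 has 5 + 8 + 27 + 0 + 23 − 2 − 3 = 58; the blank must be 90 − 58 = 32.
Column 8 has 51 + 28 + 32 + 1 − 19 + 11 − 8 = 96; the blank must be 90 − 96 = -6.
Row 4 has 22 + 15 + 2 + 18 + 6 + 26 − 6 = 83; the blank must be 90 − 83 = 7.
Column 2 has 22 + 17 + 8 + 7 + 7 + 21 − 14 = 68; the blank must be 90 − 68 = 22.
Row 7 has 23 + 22 − 3 + 18 + 10 + 10 + 11 = 91; the blank must be 90 − 91 = -1.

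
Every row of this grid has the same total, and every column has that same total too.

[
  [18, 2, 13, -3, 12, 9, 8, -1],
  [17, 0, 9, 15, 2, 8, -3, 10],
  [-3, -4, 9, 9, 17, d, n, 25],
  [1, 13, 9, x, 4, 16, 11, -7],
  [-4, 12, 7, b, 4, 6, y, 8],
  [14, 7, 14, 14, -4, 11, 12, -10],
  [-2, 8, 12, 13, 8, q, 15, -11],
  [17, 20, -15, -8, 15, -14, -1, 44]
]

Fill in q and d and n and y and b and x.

Rows 1 and 2 both sum to 58, so that's the common total.
Row 7: -2 + 8 + 12 + 13 + 8 + 15 − 11 = 43, so its missing entry is 58 − 43 = 15.
Row 4: 1 + 13 + 9 + 4 + 16 + 11 − 7 = 47, so its missing entry is 58 − 47 = 11.
Column 4: -3 + 15 + 9 + 11 + 14 + 13 − 8 = 51, so its missing entry is 58 − 51 = 7.
Row 5: -4 + 12 + 7 + 7 + 4 + 6 + 8 = 40, so its missing entry is 58 − 40 = 18.
Column 7: 8 − 3 + 11 + 18 + 12 + 15 − 1 = 60, so its missing entry is 58 − 60 = -2.
Row 3: -3 − 4 + 9 + 9 + 17 − 2 + 25 = 51, so its missing entry is 58 − 51 = 7.

q = 15, d = 7, n = -2, y = 18, b = 7, x = 11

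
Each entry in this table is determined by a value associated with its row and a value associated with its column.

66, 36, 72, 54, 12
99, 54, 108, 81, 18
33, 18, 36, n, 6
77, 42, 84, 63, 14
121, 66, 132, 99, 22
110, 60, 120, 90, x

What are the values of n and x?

Each row is a constant multiple of every other row — this is a multiplication table with the headers hidden.
Row 3 is 36/72 = 1/2 times row 1, so its entry in column 4 is 54 × 1/2 = 27.
Row 6 is 120/72 = 5/3 times row 1, so its entry in column 5 is 12 × 5/3 = 20.

n = 27, x = 20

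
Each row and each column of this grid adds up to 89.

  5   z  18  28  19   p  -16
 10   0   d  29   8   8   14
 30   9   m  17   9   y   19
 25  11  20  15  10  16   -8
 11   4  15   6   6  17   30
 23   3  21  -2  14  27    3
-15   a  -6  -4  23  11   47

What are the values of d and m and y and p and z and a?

Row 2: 10 + 0 + 29 + 8 + 8 + 14 = 69, so its missing entry is 89 − 69 = 20.
Row 7: -15 − 6 − 4 + 23 + 11 + 47 = 56, so its missing entry is 89 − 56 = 33.
Column 2: 0 + 9 + 11 + 4 + 3 + 33 = 60, so its missing entry is 89 − 60 = 29.
Row 1: 5 + 29 + 18 + 28 + 19 − 16 = 83, so its missing entry is 89 − 83 = 6.
Column 3: 18 + 20 + 20 + 15 + 21 − 6 = 88, so its missing entry is 89 − 88 = 1.
Row 3: 30 + 9 + 1 + 17 + 9 + 19 = 85, so its missing entry is 89 − 85 = 4.

d = 20, m = 1, y = 4, p = 6, z = 29, a = 33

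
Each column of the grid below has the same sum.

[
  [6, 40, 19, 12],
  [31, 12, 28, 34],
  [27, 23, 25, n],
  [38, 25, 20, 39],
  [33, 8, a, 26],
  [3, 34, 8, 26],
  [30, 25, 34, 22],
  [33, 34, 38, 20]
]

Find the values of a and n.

a = 29, n = 22

The complete columns each total 201.
Column 3 is missing 201 − 172 = 29 (since 19 + 28 + 25 + 20 + 8 + 34 + 38 = 172).
Column 4 is missing 201 − 179 = 22 (since 12 + 34 + 39 + 26 + 26 + 22 + 20 = 179).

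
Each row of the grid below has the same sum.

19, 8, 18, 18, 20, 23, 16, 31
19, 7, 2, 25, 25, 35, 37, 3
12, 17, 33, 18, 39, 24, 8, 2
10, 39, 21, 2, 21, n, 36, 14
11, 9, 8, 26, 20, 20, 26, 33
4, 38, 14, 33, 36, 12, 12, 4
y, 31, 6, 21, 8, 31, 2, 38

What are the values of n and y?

n = 10, y = 16

Rows 1 and 2 both add up to 153, so every row sums to 153.
Row 4: 10 + 39 + 21 + 2 + 21 + 36 + 14 = 143, so the missing entry is 153 − 143 = 10.
Row 7: 31 + 6 + 21 + 8 + 31 + 2 + 38 = 137, so the missing entry is 153 − 137 = 16.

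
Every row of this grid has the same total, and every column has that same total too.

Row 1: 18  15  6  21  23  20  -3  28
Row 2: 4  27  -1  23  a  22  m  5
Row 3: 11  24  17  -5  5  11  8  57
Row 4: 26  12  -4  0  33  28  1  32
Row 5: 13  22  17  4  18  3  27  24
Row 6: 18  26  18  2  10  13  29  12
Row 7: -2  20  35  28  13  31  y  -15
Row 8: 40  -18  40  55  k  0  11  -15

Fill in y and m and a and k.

y = 18, m = 37, a = 11, k = 15

Rows 1 and 3 both sum to 128, so that's the common total.
Row 7 has -2 + 20 + 35 + 28 + 13 + 31 − 15 = 110; the blank must be 128 − 110 = 18.
Column 7 has -3 + 8 + 1 + 27 + 29 + 18 + 11 = 91; the blank must be 128 − 91 = 37.
Row 2 has 4 + 27 − 1 + 23 + 22 + 37 + 5 = 117; the blank must be 128 − 117 = 11.
Row 8 has 40 − 18 + 40 + 55 + 0 + 11 − 15 = 113; the blank must be 128 − 113 = 15.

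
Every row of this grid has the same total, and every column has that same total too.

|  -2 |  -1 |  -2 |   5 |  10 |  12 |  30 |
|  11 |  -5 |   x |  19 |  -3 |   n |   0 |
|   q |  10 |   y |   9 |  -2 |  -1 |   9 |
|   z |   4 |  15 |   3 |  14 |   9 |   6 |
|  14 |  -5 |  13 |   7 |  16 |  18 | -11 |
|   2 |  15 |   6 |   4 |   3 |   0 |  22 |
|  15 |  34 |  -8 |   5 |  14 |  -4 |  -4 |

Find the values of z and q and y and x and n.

Rows 1 and 5 both sum to 52, so that's the common total.
Column 6: 12 − 1 + 9 + 18 + 0 − 4 = 34, so its missing entry is 52 − 34 = 18.
Row 2: 11 − 5 + 19 − 3 + 18 + 0 = 40, so its missing entry is 52 − 40 = 12.
Row 4: 4 + 15 + 3 + 14 + 9 + 6 = 51, so its missing entry is 52 − 51 = 1.
Column 1: -2 + 11 + 1 + 14 + 2 + 15 = 41, so its missing entry is 52 − 41 = 11.
Row 3: 11 + 10 + 9 − 2 − 1 + 9 = 36, so its missing entry is 52 − 36 = 16.

z = 1, q = 11, y = 16, x = 12, n = 18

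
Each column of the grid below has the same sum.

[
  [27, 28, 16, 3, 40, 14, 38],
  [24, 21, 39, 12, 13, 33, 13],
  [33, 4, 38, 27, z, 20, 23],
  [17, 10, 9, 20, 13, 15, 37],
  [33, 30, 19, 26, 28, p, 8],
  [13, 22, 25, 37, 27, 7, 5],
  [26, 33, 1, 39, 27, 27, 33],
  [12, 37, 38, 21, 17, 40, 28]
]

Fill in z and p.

Columns 4 and 7 both add up to 185, so every column sums to 185.
Column 5: 40 + 13 + 13 + 28 + 27 + 27 + 17 = 165, so the missing entry is 185 − 165 = 20.
Column 6: 14 + 33 + 20 + 15 + 7 + 27 + 40 = 156, so the missing entry is 185 − 156 = 29.

z = 20, p = 29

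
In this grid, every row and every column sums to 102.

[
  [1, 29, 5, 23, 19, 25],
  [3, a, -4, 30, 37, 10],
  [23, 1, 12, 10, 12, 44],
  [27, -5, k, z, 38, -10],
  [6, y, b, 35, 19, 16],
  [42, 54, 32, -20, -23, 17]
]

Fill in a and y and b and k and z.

a = 26, y = -3, b = 29, k = 28, z = 24

Row 2 has 3 − 4 + 30 + 37 + 10 = 76; the blank must be 102 − 76 = 26.
Column 4 has 23 + 30 + 10 + 35 − 20 = 78; the blank must be 102 − 78 = 24.
Row 4 has 27 − 5 + 24 + 38 − 10 = 74; the blank must be 102 − 74 = 28.
Column 3 has 5 − 4 + 12 + 28 + 32 = 73; the blank must be 102 − 73 = 29.
Row 5 has 6 + 29 + 35 + 19 + 16 = 105; the blank must be 102 − 105 = -3.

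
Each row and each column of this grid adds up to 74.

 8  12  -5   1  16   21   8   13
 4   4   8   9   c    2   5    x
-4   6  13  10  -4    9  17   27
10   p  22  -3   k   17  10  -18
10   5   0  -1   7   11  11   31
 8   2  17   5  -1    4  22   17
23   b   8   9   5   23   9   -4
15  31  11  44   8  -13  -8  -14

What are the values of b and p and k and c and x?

Row 7: 23 + 8 + 9 + 5 + 23 + 9 − 4 = 73, so its missing entry is 74 − 73 = 1.
Column 2: 12 + 4 + 6 + 5 + 2 + 1 + 31 = 61, so its missing entry is 74 − 61 = 13.
Row 4: 10 + 13 + 22 − 3 + 17 + 10 − 18 = 51, so its missing entry is 74 − 51 = 23.
Column 5: 16 − 4 + 23 + 7 − 1 + 5 + 8 = 54, so its missing entry is 74 − 54 = 20.
Row 2: 4 + 4 + 8 + 9 + 20 + 2 + 5 = 52, so its missing entry is 74 − 52 = 22.

b = 1, p = 13, k = 23, c = 20, x = 22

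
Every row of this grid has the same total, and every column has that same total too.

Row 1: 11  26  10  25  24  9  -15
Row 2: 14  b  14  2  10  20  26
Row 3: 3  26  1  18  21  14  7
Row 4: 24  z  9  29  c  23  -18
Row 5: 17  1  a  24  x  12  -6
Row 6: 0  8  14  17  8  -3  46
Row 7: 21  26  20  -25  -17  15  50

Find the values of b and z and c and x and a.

Rows 1 and 3 both sum to 90, so that's the common total.
Row 2 has 14 + 14 + 2 + 10 + 20 + 26 = 86; the blank must be 90 − 86 = 4.
Column 2 has 26 + 4 + 26 + 1 + 8 + 26 = 91; the blank must be 90 − 91 = -1.
Row 4 has 24 − 1 + 9 + 29 + 23 − 18 = 66; the blank must be 90 − 66 = 24.
Column 5 has 24 + 10 + 21 + 24 + 8 − 17 = 70; the blank must be 90 − 70 = 20.
Row 5 has 17 + 1 + 24 + 20 + 12 − 6 = 68; the blank must be 90 − 68 = 22.

b = 4, z = -1, c = 24, x = 20, a = 22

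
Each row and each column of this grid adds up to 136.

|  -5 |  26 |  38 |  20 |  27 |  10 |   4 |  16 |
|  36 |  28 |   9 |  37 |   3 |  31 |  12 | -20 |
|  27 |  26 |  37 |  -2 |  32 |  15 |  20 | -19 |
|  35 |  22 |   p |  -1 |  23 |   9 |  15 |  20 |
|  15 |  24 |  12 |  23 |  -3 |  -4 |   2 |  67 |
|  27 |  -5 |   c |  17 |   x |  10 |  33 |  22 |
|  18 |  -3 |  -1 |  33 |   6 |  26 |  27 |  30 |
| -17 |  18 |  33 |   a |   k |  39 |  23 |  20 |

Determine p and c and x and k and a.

p = 13, c = -5, x = 37, k = 11, a = 9

Column 4: 20 + 37 − 2 − 1 + 23 + 17 + 33 = 127, so its missing entry is 136 − 127 = 9.
Row 8: -17 + 18 + 33 + 9 + 39 + 23 + 20 = 125, so its missing entry is 136 − 125 = 11.
Column 5: 27 + 3 + 32 + 23 − 3 + 6 + 11 = 99, so its missing entry is 136 − 99 = 37.
Row 4: 35 + 22 − 1 + 23 + 9 + 15 + 20 = 123, so its missing entry is 136 − 123 = 13.
Row 6: 27 − 5 + 17 + 37 + 10 + 33 + 22 = 141, so its missing entry is 136 − 141 = -5.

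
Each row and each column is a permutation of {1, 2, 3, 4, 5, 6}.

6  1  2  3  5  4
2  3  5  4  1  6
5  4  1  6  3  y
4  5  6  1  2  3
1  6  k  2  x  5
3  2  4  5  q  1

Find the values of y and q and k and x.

y = 2, q = 6, k = 3, x = 4

For row 6, column 5: row 6 already has {1, 2, 3, 4, 5}; that leaves 6.
For row 5, column 5: column 5 already has {1, 2, 3, 5, 6}; that leaves 4.
Cell (3,6): row 3 already has {1, 3, 4, 5, 6} → 2.
At (row 5, col 3): row 5 already has {1, 2, 4, 5, 6}, so the value is 3.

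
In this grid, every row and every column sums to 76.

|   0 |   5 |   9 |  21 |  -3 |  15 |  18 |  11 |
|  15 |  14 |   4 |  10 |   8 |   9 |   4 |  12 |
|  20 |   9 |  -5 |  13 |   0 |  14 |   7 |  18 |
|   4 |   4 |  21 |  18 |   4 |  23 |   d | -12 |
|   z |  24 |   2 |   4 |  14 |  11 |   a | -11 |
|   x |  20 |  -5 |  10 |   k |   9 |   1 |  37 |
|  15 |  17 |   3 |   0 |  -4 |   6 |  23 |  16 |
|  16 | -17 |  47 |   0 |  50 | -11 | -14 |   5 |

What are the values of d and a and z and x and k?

Column 5 has -3 + 8 + 0 + 4 + 14 − 4 + 50 = 69; the blank must be 76 − 69 = 7.
Row 6 has 20 − 5 + 10 + 7 + 9 + 1 + 37 = 79; the blank must be 76 − 79 = -3.
Column 1 has 0 + 15 + 20 + 4 − 3 + 15 + 16 = 67; the blank must be 76 − 67 = 9.
Row 5 has 9 + 24 + 2 + 4 + 14 + 11 − 11 = 53; the blank must be 76 − 53 = 23.
Row 4 has 4 + 4 + 21 + 18 + 4 + 23 − 12 = 62; the blank must be 76 − 62 = 14.

d = 14, a = 23, z = 9, x = -3, k = 7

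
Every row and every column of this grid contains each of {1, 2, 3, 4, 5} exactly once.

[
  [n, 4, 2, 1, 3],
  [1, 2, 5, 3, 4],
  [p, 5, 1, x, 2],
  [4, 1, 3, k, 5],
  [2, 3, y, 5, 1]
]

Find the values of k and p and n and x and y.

At (row 1, col 1): row 1 already has {1, 2, 3, 4}, so the value is 5.
For row 3, column 1: column 1 already has {1, 2, 4, 5}; that leaves 3.
At (row 5, col 3): row 5 already has {1, 2, 3, 5}, so the value is 4.
Cell (3,4): row 3 already has {1, 2, 3, 5} → 4.
For row 4, column 4: row 4 already has {1, 3, 4, 5}; that leaves 2.

k = 2, p = 3, n = 5, x = 4, y = 4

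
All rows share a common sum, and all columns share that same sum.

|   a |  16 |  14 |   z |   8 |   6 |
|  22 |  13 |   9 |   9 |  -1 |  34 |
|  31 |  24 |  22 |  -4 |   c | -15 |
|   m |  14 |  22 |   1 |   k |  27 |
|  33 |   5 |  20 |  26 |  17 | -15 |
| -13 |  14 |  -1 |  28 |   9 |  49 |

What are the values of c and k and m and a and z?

c = 28, k = 25, m = -3, a = 16, z = 26

Rows 2 and 5 both sum to 86, so that's the common total.
The known cells in row 3 total 58, leaving 86 − 58 = 28 for the blank.
The known cells in column 5 total 61, leaving 86 − 61 = 25 for the blank.
The known cells in column 4 total 60, leaving 86 − 60 = 26 for the blank.
The known cells in row 1 total 70, leaving 86 − 70 = 16 for the blank.
The known cells in row 4 total 89, leaving 86 − 89 = -3 for the blank.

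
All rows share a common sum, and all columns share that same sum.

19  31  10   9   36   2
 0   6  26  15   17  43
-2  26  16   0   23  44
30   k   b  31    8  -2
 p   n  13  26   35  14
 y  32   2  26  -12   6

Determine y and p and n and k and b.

Rows 1 and 2 both sum to 107, so that's the common total.
Row 6: 32 + 2 + 26 − 12 + 6 = 54, so its missing entry is 107 − 54 = 53.
Column 1: 19 + 0 − 2 + 30 + 53 = 100, so its missing entry is 107 − 100 = 7.
Column 3: 10 + 26 + 16 + 13 + 2 = 67, so its missing entry is 107 − 67 = 40.
Row 4: 30 + 40 + 31 + 8 − 2 = 107, so its missing entry is 107 − 107 = 0.
Row 5: 7 + 13 + 26 + 35 + 14 = 95, so its missing entry is 107 − 95 = 12.

y = 53, p = 7, n = 12, k = 0, b = 40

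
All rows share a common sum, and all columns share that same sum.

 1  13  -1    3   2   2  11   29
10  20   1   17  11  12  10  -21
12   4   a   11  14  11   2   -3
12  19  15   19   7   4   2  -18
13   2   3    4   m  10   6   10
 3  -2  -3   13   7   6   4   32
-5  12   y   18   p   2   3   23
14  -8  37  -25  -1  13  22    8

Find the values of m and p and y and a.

Rows 1 and 2 both sum to 60, so that's the common total.
Row 5 has 13 + 2 + 3 + 4 + 10 + 6 + 10 = 48; the blank must be 60 − 48 = 12.
Column 5 has 2 + 11 + 14 + 7 + 12 + 7 − 1 = 52; the blank must be 60 − 52 = 8.
Row 7 has -5 + 12 + 18 + 8 + 2 + 3 + 23 = 61; the blank must be 60 − 61 = -1.
Row 3 has 12 + 4 + 11 + 14 + 11 + 2 − 3 = 51; the blank must be 60 − 51 = 9.

m = 12, p = 8, y = -1, a = 9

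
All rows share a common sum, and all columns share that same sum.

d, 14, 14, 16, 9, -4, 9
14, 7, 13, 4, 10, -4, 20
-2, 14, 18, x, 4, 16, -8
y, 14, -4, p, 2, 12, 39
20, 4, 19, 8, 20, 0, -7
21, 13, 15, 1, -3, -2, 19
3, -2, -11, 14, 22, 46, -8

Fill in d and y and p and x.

d = 6, y = 2, p = -1, x = 22

Rows 2 and 5 both sum to 64, so that's the common total.
Row 3: -2 + 14 + 18 + 4 + 16 − 8 = 42, so its missing entry is 64 − 42 = 22.
Column 4: 16 + 4 + 22 + 8 + 1 + 14 = 65, so its missing entry is 64 − 65 = -1.
Row 4: 14 − 4 − 1 + 2 + 12 + 39 = 62, so its missing entry is 64 − 62 = 2.
Row 1: 14 + 14 + 16 + 9 − 4 + 9 = 58, so its missing entry is 64 − 58 = 6.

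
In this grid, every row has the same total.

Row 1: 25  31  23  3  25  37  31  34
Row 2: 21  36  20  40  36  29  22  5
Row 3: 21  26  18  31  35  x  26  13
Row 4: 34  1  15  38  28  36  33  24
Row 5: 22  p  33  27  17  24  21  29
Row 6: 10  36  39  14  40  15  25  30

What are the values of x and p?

Rows 1 and 2 both add up to 209, so every row sums to 209.
Row 3: 21 + 26 + 18 + 31 + 35 + 26 + 13 = 170, so the missing entry is 209 − 170 = 39.
Row 5: 22 + 33 + 27 + 17 + 24 + 21 + 29 = 173, so the missing entry is 209 − 173 = 36.

x = 39, p = 36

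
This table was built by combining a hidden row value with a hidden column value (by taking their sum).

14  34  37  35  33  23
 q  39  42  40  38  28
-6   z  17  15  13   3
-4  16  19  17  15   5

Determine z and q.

The difference between any two rows is the same in every column — this is an addition table with the headers hidden.
Row 3 minus row 1 is 3 − 23 = -20, so its entry in column 2 is 34 + (-20) = 14.
Row 2 minus row 1 is 28 − 23 = 5, so its entry in column 1 is 14 + 5 = 19.

z = 14, q = 19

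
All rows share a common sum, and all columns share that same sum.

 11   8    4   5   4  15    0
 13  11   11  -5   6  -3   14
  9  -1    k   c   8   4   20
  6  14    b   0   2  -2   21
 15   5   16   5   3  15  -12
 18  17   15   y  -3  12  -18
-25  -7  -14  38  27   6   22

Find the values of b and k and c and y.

Rows 1 and 2 both sum to 47, so that's the common total.
The known cells in row 6 total 41, leaving 47 − 41 = 6 for the blank.
The known cells in column 4 total 49, leaving 47 − 49 = -2 for the blank.
The known cells in row 4 total 41, leaving 47 − 41 = 6 for the blank.
The known cells in row 3 total 38, leaving 47 − 38 = 9 for the blank.

b = 6, k = 9, c = -2, y = 6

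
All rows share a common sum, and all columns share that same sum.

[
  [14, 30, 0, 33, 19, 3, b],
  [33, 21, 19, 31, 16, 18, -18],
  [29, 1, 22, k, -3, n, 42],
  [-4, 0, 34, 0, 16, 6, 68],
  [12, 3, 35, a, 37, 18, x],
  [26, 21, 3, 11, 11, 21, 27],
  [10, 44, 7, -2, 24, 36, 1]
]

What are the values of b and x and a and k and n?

Rows 2 and 4 both sum to 120, so that's the common total.
Row 1: 14 + 30 + 0 + 33 + 19 + 3 = 99, so its missing entry is 120 − 99 = 21.
Column 7: 21 − 18 + 42 + 68 + 27 + 1 = 141, so its missing entry is 120 − 141 = -21.
Row 5: 12 + 3 + 35 + 37 + 18 − 21 = 84, so its missing entry is 120 − 84 = 36.
Column 4: 33 + 31 + 0 + 36 + 11 − 2 = 109, so its missing entry is 120 − 109 = 11.
Row 3: 29 + 1 + 22 + 11 − 3 + 42 = 102, so its missing entry is 120 − 102 = 18.

b = 21, x = -21, a = 36, k = 11, n = 18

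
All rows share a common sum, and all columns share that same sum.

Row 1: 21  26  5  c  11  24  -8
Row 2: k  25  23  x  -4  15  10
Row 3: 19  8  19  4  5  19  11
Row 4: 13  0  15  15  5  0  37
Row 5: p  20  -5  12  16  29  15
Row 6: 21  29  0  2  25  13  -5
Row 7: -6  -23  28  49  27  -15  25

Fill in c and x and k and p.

c = 6, x = -3, k = 19, p = -2

Rows 3 and 4 both sum to 85, so that's the common total.
Row 5 has 20 − 5 + 12 + 16 + 29 + 15 = 87; the blank must be 85 − 87 = -2.
Column 1 has 21 + 19 + 13 − 2 + 21 − 6 = 66; the blank must be 85 − 66 = 19.
Row 1 has 21 + 26 + 5 + 11 + 24 − 8 = 79; the blank must be 85 − 79 = 6.
Row 2 has 19 + 25 + 23 − 4 + 15 + 10 = 88; the blank must be 85 − 88 = -3.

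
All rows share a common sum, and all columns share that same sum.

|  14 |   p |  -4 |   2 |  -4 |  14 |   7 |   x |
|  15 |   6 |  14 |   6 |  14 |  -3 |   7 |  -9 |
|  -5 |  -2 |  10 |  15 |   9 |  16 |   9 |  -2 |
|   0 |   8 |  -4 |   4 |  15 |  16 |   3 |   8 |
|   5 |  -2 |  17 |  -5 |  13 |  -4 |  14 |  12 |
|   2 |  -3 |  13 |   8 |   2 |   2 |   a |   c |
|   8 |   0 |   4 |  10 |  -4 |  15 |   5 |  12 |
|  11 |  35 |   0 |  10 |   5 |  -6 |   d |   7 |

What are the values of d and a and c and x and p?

d = -12, a = 17, c = 9, x = 13, p = 8

Rows 2 and 3 both sum to 50, so that's the common total.
The known cells in column 2 total 42, leaving 50 − 42 = 8 for the blank.
The known cells in row 1 total 37, leaving 50 − 37 = 13 for the blank.
The known cells in column 8 total 41, leaving 50 − 41 = 9 for the blank.
The known cells in row 8 total 62, leaving 50 − 62 = -12 for the blank.
The known cells in row 6 total 33, leaving 50 − 33 = 17 for the blank.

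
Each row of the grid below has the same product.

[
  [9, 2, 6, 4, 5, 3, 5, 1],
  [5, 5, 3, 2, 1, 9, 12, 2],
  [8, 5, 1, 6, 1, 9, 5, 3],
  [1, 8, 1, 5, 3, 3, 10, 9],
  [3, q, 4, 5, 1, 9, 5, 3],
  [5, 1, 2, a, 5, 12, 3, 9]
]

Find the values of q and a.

Rows 2 and 4 each multiply to 32400, so every row has product 32400.
Row 5: 3×4×5×1×9×5×3 = 8100, so the missing entry is 32400 ÷ 8100 = 4.
Row 6: 5×1×2×5×12×3×9 = 16200, so the missing entry is 32400 ÷ 16200 = 2.

q = 4, a = 2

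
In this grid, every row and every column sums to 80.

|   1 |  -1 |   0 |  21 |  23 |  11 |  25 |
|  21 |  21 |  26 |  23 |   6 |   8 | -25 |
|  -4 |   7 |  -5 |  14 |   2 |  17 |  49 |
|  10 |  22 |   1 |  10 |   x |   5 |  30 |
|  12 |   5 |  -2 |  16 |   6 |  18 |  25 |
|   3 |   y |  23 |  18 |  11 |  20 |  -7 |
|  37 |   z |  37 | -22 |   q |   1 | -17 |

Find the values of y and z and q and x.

Row 6: 3 + 23 + 18 + 11 + 20 − 7 = 68, so its missing entry is 80 − 68 = 12.
Column 2: -1 + 21 + 7 + 22 + 5 + 12 = 66, so its missing entry is 80 − 66 = 14.
Row 7: 37 + 14 + 37 − 22 + 1 − 17 = 50, so its missing entry is 80 − 50 = 30.
Row 4: 10 + 22 + 1 + 10 + 5 + 30 = 78, so its missing entry is 80 − 78 = 2.

y = 12, z = 14, q = 30, x = 2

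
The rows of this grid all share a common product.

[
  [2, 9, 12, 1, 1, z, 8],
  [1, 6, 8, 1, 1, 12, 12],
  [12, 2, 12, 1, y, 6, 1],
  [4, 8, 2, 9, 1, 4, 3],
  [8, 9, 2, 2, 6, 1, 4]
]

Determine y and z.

Rows 2 and 5 each multiply to 6912, so every row has product 6912.
Row 3: 12×2×12×1×6×1 = 1728, so the missing entry is 6912 ÷ 1728 = 4.
Row 1: 2×9×12×1×1×8 = 1728, so the missing entry is 6912 ÷ 1728 = 4.

y = 4, z = 4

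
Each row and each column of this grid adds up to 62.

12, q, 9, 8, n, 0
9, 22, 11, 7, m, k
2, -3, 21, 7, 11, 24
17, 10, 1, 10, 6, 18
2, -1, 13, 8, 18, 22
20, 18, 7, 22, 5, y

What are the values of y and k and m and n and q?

y = -10, k = 8, m = 5, n = 17, q = 16

Column 2: 22 − 3 + 10 − 1 + 18 = 46, so its missing entry is 62 − 46 = 16.
Row 6: 20 + 18 + 7 + 22 + 5 = 72, so its missing entry is 62 − 72 = -10.
Row 1: 12 + 16 + 9 + 8 + 0 = 45, so its missing entry is 62 − 45 = 17.
Column 6: 0 + 24 + 18 + 22 − 10 = 54, so its missing entry is 62 − 54 = 8.
Row 2: 9 + 22 + 11 + 7 + 8 = 57, so its missing entry is 62 − 57 = 5.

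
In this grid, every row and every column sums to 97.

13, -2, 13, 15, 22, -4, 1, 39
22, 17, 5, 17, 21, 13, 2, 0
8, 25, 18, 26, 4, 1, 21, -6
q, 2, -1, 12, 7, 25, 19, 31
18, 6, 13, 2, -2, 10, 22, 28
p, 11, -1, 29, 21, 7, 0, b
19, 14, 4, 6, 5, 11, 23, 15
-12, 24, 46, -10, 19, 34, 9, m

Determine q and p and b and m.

Row 8: -12 + 24 + 46 − 10 + 19 + 34 + 9 = 110, so its missing entry is 97 − 110 = -13.
Column 8: 39 + 0 − 6 + 31 + 28 + 15 − 13 = 94, so its missing entry is 97 − 94 = 3.
Row 6: 11 − 1 + 29 + 21 + 7 + 0 + 3 = 70, so its missing entry is 97 − 70 = 27.
Row 4: 2 − 1 + 12 + 7 + 25 + 19 + 31 = 95, so its missing entry is 97 − 95 = 2.

q = 2, p = 27, b = 3, m = -13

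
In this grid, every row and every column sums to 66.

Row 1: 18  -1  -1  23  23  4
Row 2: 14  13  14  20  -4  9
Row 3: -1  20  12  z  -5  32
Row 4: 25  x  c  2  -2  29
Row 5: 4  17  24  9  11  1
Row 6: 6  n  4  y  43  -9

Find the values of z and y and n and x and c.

Row 3: -1 + 20 + 12 − 5 + 32 = 58, so its missing entry is 66 − 58 = 8.
Column 4: 23 + 20 + 8 + 2 + 9 = 62, so its missing entry is 66 − 62 = 4.
Row 6: 6 + 4 + 4 + 43 − 9 = 48, so its missing entry is 66 − 48 = 18.
Column 2: -1 + 13 + 20 + 17 + 18 = 67, so its missing entry is 66 − 67 = -1.
Row 4: 25 − 1 + 2 − 2 + 29 = 53, so its missing entry is 66 − 53 = 13.

z = 8, y = 4, n = 18, x = -1, c = 13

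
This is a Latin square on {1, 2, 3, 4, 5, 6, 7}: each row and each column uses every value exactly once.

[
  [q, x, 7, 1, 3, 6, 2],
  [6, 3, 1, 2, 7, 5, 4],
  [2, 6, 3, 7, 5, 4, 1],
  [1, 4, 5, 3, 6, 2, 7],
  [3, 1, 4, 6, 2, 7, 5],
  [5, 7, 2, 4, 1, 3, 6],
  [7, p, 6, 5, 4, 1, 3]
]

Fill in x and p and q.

x = 5, p = 2, q = 4

For row 7, column 2: row 7 already has {1, 3, 4, 5, 6, 7}; that leaves 2.
At (row 1, col 2): column 2 already has {1, 2, 3, 4, 6, 7}, so the value is 5.
For row 1, column 1: row 1 already has {1, 2, 3, 5, 6, 7}; that leaves 4.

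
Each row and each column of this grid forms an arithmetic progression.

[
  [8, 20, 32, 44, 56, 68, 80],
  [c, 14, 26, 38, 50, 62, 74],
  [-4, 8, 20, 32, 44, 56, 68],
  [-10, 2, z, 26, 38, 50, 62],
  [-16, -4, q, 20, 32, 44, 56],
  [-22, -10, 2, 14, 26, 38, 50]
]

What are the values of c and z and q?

Along each row the entries change by 12 per step; down each column they change by -6.
Row 2: from 14 at column 2, stepping by 12 to column 1 gives 2.
Row 4: from -10 at column 1, stepping by 12 to column 3 gives 14.
Row 5: from -16 at column 1, stepping by 12 to column 3 gives 8.

c = 2, z = 14, q = 8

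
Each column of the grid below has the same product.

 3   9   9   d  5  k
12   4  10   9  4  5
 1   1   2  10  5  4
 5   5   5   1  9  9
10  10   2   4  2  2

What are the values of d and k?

d = 5, k = 5

Columns 1 and 5 each multiply to 1800, so every column has product 1800.
Column 4: 9×10×1×4 = 360, so the missing entry is 1800 ÷ 360 = 5.
Column 6: 5×4×9×2 = 360, so the missing entry is 1800 ÷ 360 = 5.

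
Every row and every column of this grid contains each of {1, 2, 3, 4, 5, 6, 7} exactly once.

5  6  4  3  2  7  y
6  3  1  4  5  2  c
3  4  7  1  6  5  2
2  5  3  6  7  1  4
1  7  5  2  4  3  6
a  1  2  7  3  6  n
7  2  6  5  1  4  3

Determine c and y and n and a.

c = 7, y = 1, n = 5, a = 4

Cell (2,7): row 2 already has {1, 2, 3, 4, 5, 6} → 7.
Cell (6,1): column 1 already has {1, 2, 3, 5, 6, 7} → 4.
Cell (6,7): row 6 already has {1, 2, 3, 4, 6, 7} → 5.
For row 1, column 7: row 1 already has {2, 3, 4, 5, 6, 7}; that leaves 1.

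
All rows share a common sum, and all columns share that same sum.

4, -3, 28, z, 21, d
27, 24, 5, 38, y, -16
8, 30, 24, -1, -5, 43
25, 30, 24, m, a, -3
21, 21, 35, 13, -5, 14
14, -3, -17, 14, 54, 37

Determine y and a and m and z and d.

y = 21, a = 13, m = 10, z = 25, d = 24

Rows 3 and 5 both sum to 99, so that's the common total.
Row 2: 27 + 24 + 5 + 38 − 16 = 78, so its missing entry is 99 − 78 = 21.
Column 5: 21 + 21 − 5 − 5 + 54 = 86, so its missing entry is 99 − 86 = 13.
Row 4: 25 + 30 + 24 + 13 − 3 = 89, so its missing entry is 99 − 89 = 10.
Column 4: 38 − 1 + 10 + 13 + 14 = 74, so its missing entry is 99 − 74 = 25.
Row 1: 4 − 3 + 28 + 25 + 21 = 75, so its missing entry is 99 − 75 = 24.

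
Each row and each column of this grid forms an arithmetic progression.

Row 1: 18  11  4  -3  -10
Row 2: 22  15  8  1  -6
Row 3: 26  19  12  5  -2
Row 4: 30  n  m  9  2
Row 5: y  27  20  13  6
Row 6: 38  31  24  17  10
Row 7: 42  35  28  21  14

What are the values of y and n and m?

y = 34, n = 23, m = 16

Along each row the entries change by -7 per step; down each column they change by 4.
Row 5: from 27 at column 2, stepping by -7 to column 1 gives 34.
Row 4: from 30 at column 1, stepping by -7 to column 2 gives 23.
Row 4: from 30 at column 1, stepping by -7 to column 3 gives 16.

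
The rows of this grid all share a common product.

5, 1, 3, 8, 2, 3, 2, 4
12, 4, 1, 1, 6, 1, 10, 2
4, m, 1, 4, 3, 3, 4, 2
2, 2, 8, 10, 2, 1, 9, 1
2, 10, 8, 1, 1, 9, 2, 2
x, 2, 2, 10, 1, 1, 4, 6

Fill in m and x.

m = 5, x = 6

Rows 2 and 4 each multiply to 5760, so every row has product 5760.
Row 3: 4×1×4×3×3×4×2 = 1152, so the missing entry is 5760 ÷ 1152 = 5.
Row 6: 2×2×10×1×1×4×6 = 960, so the missing entry is 5760 ÷ 960 = 6.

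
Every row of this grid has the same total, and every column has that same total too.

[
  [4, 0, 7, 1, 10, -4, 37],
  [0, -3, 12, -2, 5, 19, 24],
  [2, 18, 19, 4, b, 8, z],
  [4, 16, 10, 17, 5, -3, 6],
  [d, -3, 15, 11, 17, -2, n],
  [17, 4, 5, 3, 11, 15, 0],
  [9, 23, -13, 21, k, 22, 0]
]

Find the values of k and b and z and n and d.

k = -7, b = 14, z = -10, n = -2, d = 19

Rows 1 and 2 both sum to 55, so that's the common total.
Column 1 has 4 + 0 + 2 + 4 + 17 + 9 = 36; the blank must be 55 − 36 = 19.
Row 5 has 19 − 3 + 15 + 11 + 17 − 2 = 57; the blank must be 55 − 57 = -2.
Row 7 has 9 + 23 − 13 + 21 + 22 + 0 = 62; the blank must be 55 − 62 = -7.
Column 5 has 10 + 5 + 5 + 17 + 11 − 7 = 41; the blank must be 55 − 41 = 14.
Row 3 has 2 + 18 + 19 + 4 + 14 + 8 = 65; the blank must be 55 − 65 = -10.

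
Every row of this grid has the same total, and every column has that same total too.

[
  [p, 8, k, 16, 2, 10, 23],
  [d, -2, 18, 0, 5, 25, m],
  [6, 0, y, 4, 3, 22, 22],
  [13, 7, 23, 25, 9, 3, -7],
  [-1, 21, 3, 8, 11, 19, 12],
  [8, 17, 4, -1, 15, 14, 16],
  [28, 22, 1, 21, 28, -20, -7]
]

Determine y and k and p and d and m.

y = 16, k = 8, p = 6, d = 13, m = 14

Rows 4 and 5 both sum to 73, so that's the common total.
Row 3: 6 + 0 + 4 + 3 + 22 + 22 = 57, so its missing entry is 73 − 57 = 16.
Column 3: 18 + 16 + 23 + 3 + 4 + 1 = 65, so its missing entry is 73 − 65 = 8.
Row 1: 8 + 8 + 16 + 2 + 10 + 23 = 67, so its missing entry is 73 − 67 = 6.
Column 1: 6 + 6 + 13 − 1 + 8 + 28 = 60, so its missing entry is 73 − 60 = 13.
Row 2: 13 − 2 + 18 + 0 + 5 + 25 = 59, so its missing entry is 73 − 59 = 14.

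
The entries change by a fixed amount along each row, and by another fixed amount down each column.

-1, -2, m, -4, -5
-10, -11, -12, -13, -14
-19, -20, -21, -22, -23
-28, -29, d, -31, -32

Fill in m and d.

m = -3, d = -30

Along each row the entries change by -1 per step; down each column they change by -9.
Row 1: from -1 at column 1, stepping by -1 to column 3 gives -3.
Row 4: from -28 at column 1, stepping by -1 to column 3 gives -30.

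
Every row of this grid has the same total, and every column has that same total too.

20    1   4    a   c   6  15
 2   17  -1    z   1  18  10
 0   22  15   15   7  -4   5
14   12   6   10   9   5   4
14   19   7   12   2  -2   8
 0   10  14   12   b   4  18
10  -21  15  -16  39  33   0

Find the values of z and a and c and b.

z = 13, a = 14, c = 0, b = 2

Rows 3 and 4 both sum to 60, so that's the common total.
Row 6: 0 + 10 + 14 + 12 + 4 + 18 = 58, so its missing entry is 60 − 58 = 2.
Row 2: 2 + 17 − 1 + 1 + 18 + 10 = 47, so its missing entry is 60 − 47 = 13.
Column 4: 13 + 15 + 10 + 12 + 12 − 16 = 46, so its missing entry is 60 − 46 = 14.
Row 1: 20 + 1 + 4 + 14 + 6 + 15 = 60, so its missing entry is 60 − 60 = 0.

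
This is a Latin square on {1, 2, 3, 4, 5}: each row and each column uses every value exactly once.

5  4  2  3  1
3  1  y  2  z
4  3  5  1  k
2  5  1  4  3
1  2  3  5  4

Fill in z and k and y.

z = 5, k = 2, y = 4

For row 3, column 5: row 3 already has {1, 3, 4, 5}; that leaves 2.
Cell (2,3): column 3 already has {1, 2, 3, 5} → 4.
For row 2, column 5: row 2 already has {1, 2, 3, 4}; that leaves 5.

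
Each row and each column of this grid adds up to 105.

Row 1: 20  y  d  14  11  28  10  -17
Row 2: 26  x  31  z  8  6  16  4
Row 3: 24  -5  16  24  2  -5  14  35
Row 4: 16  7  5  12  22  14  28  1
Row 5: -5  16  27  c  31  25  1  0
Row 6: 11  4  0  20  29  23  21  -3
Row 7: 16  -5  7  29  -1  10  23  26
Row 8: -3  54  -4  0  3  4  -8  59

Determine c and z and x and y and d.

c = 10, z = -4, x = 18, y = 16, d = 23

The known cells in row 5 total 95, leaving 105 − 95 = 10 for the blank.
The known cells in column 3 total 82, leaving 105 − 82 = 23 for the blank.
The known cells in row 1 total 89, leaving 105 − 89 = 16 for the blank.
The known cells in column 2 total 87, leaving 105 − 87 = 18 for the blank.
The known cells in row 2 total 109, leaving 105 − 109 = -4 for the blank.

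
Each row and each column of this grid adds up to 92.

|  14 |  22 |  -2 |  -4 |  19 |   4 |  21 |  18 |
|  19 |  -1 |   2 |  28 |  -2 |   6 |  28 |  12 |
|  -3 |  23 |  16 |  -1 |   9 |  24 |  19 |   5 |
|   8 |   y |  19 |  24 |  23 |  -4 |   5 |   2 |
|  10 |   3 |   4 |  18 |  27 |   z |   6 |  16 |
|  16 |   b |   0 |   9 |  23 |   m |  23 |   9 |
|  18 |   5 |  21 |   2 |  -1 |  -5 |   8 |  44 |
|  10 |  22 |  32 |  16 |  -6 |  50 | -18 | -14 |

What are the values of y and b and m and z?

y = 15, b = 3, m = 9, z = 8

The known cells in row 4 total 77, leaving 92 − 77 = 15 for the blank.
The known cells in row 5 total 84, leaving 92 − 84 = 8 for the blank.
The known cells in column 6 total 83, leaving 92 − 83 = 9 for the blank.
The known cells in row 6 total 89, leaving 92 − 89 = 3 for the blank.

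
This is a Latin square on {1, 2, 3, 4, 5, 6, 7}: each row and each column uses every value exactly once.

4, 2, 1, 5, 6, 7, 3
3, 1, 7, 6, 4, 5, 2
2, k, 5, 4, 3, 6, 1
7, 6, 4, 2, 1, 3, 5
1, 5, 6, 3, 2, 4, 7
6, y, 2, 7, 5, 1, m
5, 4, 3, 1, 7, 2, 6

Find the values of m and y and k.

m = 4, y = 3, k = 7

At (row 6, col 7): column 7 already has {1, 2, 3, 5, 6, 7}, so the value is 4.
At (row 6, col 2): row 6 already has {1, 2, 4, 5, 6, 7}, so the value is 3.
Cell (3,2): row 3 already has {1, 2, 3, 4, 5, 6} → 7.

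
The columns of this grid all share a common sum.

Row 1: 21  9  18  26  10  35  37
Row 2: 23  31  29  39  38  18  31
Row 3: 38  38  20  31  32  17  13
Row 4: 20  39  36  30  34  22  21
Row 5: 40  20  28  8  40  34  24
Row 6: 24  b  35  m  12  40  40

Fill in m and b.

m = 32, b = 29

The complete columns each total 166.
Column 4 is missing 166 − 134 = 32 (since 26 + 39 + 31 + 30 + 8 = 134).
Column 2 is missing 166 − 137 = 29 (since 9 + 31 + 38 + 39 + 20 = 137).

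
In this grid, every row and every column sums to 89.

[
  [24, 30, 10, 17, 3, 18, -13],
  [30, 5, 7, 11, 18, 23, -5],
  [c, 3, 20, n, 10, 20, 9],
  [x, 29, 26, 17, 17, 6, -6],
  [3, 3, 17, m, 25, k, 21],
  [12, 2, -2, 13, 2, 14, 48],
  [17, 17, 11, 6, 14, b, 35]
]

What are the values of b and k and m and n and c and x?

b = -11, k = 19, m = 1, n = 24, c = 3, x = 0

Row 7 has 17 + 17 + 11 + 6 + 14 + 35 = 100; the blank must be 89 − 100 = -11.
Row 4 has 29 + 26 + 17 + 17 + 6 − 6 = 89; the blank must be 89 − 89 = 0.
Column 1 has 24 + 30 + 0 + 3 + 12 + 17 = 86; the blank must be 89 − 86 = 3.
Row 3 has 3 + 3 + 20 + 10 + 20 + 9 = 65; the blank must be 89 − 65 = 24.
Column 4 has 17 + 11 + 24 + 17 + 13 + 6 = 88; the blank must be 89 − 88 = 1.
Row 5 has 3 + 3 + 17 + 1 + 25 + 21 = 70; the blank must be 89 − 70 = 19.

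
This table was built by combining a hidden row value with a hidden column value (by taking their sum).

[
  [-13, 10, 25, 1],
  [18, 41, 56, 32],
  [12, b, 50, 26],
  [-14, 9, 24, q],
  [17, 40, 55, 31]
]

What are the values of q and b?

The difference between any two rows is the same in every column — this is an addition table with the headers hidden.
Row 4 minus row 1 is -14 − (-13) = -1, so its entry in column 4 is 1 + (-1) = 0.
Row 3 minus row 1 is 12 − (-13) = 25, so its entry in column 2 is 10 + 25 = 35.

q = 0, b = 35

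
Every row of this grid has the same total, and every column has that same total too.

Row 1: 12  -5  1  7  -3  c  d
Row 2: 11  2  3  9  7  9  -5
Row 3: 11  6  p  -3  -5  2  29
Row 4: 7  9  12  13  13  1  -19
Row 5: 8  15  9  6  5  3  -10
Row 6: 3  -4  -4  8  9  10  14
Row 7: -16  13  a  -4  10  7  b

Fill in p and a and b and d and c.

p = -4, a = 19, b = 7, d = 20, c = 4

Rows 2 and 4 both sum to 36, so that's the common total.
Column 6 has 9 + 2 + 1 + 3 + 10 + 7 = 32; the blank must be 36 − 32 = 4.
Row 1 has 12 − 5 + 1 + 7 − 3 + 4 = 16; the blank must be 36 − 16 = 20.
Row 3 has 11 + 6 − 3 − 5 + 2 + 29 = 40; the blank must be 36 − 40 = -4.
Column 3 has 1 + 3 − 4 + 12 + 9 − 4 = 17; the blank must be 36 − 17 = 19.
Row 7 has -16 + 13 + 19 − 4 + 10 + 7 = 29; the blank must be 36 − 29 = 7.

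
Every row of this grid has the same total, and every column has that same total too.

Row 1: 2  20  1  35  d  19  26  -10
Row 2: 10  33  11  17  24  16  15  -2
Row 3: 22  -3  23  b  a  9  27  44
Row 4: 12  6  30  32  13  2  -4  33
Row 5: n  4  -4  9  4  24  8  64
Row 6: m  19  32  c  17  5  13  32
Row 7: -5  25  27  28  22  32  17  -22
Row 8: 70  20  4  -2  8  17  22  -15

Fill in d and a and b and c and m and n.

Rows 2 and 4 both sum to 124, so that's the common total.
Row 5 has 4 − 4 + 9 + 4 + 24 + 8 + 64 = 109; the blank must be 124 − 109 = 15.
Row 1 has 2 + 20 + 1 + 35 + 19 + 26 − 10 = 93; the blank must be 124 − 93 = 31.
Column 5 has 31 + 24 + 13 + 4 + 17 + 22 + 8 = 119; the blank must be 124 − 119 = 5.
Row 3 has 22 − 3 + 23 + 5 + 9 + 27 + 44 = 127; the blank must be 124 − 127 = -3.
Column 1 has 2 + 10 + 22 + 12 + 15 − 5 + 70 = 126; the blank must be 124 − 126 = -2.
Row 6 has -2 + 19 + 32 + 17 + 5 + 13 + 32 = 116; the blank must be 124 − 116 = 8.

d = 31, a = 5, b = -3, c = 8, m = -2, n = 15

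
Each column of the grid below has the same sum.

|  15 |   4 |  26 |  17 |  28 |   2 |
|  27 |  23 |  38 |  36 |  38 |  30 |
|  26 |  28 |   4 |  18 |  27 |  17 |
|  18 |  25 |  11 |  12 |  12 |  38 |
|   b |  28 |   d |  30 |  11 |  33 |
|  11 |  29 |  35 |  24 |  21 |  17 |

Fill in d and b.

d = 23, b = 40

Columns 2 and 4 both add up to 137, so every column sums to 137.
Column 3: 26 + 38 + 4 + 11 + 35 = 114, so the missing entry is 137 − 114 = 23.
Column 1: 15 + 27 + 26 + 18 + 11 = 97, so the missing entry is 137 − 97 = 40.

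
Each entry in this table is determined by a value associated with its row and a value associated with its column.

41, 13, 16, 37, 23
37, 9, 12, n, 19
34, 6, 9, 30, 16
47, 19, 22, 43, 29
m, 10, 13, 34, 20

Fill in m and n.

m = 38, n = 33

The difference between any two rows is the same in every column — this is an addition table with the headers hidden.
Row 5 minus row 1 is 20 − 23 = -3, so its entry in column 1 is 41 + (-3) = 38.
Row 2 minus row 1 is 19 − 23 = -4, so its entry in column 4 is 37 + (-4) = 33.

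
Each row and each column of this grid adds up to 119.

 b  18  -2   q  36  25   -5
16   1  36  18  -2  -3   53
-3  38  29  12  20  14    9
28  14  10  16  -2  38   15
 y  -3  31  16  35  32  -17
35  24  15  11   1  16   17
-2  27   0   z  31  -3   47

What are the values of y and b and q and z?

The known cells in row 7 total 100, leaving 119 − 100 = 19 for the blank.
The known cells in column 4 total 92, leaving 119 − 92 = 27 for the blank.
The known cells in row 5 total 94, leaving 119 − 94 = 25 for the blank.
The known cells in row 1 total 99, leaving 119 − 99 = 20 for the blank.

y = 25, b = 20, q = 27, z = 19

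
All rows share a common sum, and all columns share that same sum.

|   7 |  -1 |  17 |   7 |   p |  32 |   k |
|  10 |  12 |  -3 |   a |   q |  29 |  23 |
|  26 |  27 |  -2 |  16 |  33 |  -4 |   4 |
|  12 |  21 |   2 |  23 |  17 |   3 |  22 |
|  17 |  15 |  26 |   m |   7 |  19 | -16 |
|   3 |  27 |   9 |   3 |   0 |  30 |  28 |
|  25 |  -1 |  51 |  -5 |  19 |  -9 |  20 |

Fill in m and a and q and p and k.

Rows 3 and 4 both sum to 100, so that's the common total.
The known cells in row 5 total 68, leaving 100 − 68 = 32 for the blank.
The known cells in column 7 total 81, leaving 100 − 81 = 19 for the blank.
The known cells in row 1 total 81, leaving 100 − 81 = 19 for the blank.
The known cells in column 5 total 95, leaving 100 − 95 = 5 for the blank.
The known cells in row 2 total 76, leaving 100 − 76 = 24 for the blank.

m = 32, a = 24, q = 5, p = 19, k = 19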